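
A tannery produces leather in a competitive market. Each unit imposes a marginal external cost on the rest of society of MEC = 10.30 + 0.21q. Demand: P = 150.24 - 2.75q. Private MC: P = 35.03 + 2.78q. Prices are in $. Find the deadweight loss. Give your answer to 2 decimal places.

Market equilibrium (private): 35.03 + 2.78q = 150.24 - 2.75q → q_m = 20.8336.
Social marginal cost = private MC + MEC = 45.33 + 2.99q.
Set SMC = demand: 45.33 + 2.99q = 150.24 - 2.75q → q* = 18.2770.
The loss is the area between SMC and demand from q* to q_m; with linear curves that's a triangle of height MEC(q_m).
DWL = ½ × 2.5566 × 14.6751 = 18.7592.

DWL = $18.76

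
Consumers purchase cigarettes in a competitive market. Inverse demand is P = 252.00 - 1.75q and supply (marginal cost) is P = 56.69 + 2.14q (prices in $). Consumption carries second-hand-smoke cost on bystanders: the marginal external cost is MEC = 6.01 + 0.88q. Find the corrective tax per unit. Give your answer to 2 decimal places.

tax = $40.93 per unit

Social marginal benefit = demand − MEC = 245.99 - 2.63q.
Set SMB = MC: 245.99 - 2.63q = 56.69 + 2.14q → q* = 39.6855.
The Pigouvian tax equals MEC at q*: 6.01 + 0.88×39.6855 = 40.9332.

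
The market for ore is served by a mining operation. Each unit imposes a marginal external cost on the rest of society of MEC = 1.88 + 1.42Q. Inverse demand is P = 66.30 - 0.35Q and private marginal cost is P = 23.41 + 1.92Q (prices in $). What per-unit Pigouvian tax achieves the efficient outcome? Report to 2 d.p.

tax = $17.66 per unit

Social marginal cost = private MC + MEC = 25.29 + 3.34Q.
Set SMC = demand: 25.29 + 3.34Q = 66.30 - 0.35Q → Q* = 11.1138.
The Pigouvian tax equals MEC at Q*: 1.88 + 1.42×11.1138 = 17.6616.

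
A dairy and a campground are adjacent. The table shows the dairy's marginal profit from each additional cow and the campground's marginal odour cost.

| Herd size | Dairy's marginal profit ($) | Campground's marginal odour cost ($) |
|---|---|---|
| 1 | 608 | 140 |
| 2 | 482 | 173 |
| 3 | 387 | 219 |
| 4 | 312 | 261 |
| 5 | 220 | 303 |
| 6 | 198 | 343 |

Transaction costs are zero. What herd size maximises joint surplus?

4

Bargaining reaches the level where marginal profit last exceeds marginal odour cost.
That holds through level 4 (312 ≥ 261) but not at 5 (220 < 303).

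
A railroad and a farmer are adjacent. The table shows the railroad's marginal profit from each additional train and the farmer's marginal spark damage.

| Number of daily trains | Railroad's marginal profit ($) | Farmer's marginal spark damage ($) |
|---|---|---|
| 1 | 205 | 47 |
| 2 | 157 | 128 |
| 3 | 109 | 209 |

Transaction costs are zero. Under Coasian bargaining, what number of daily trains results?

2

Bargaining reaches the level where marginal profit last exceeds marginal spark damage.
That holds through level 2 (157 ≥ 128) but not at 3 (109 < 209).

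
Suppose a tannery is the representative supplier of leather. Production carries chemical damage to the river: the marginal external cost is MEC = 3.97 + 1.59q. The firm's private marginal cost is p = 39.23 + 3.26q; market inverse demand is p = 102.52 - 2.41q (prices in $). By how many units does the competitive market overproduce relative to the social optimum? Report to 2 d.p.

Market equilibrium (private): 39.23 + 3.26q = 102.52 - 2.41q → q_m = 11.1623.
Social marginal cost = private MC + MEC = 43.20 + 4.85q.
Set SMC = demand: 43.20 + 4.85q = 102.52 - 2.41q → q* = 8.1708.
Gap = |11.1623 − 8.1708| = 2.9915.

2.99 units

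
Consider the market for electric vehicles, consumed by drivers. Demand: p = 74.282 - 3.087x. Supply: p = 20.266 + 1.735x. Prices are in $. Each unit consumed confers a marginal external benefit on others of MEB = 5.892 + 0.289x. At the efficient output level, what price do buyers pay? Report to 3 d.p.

P = $33.484

Social marginal benefit = demand + MEB = 80.174 - 2.798x.
Set SMB = MC: 80.174 - 2.798x = 20.266 + 1.735x → x* = 13.2160.
Consumer price on the demand curve at x*: 74.282 − 3.087×13.2160 = 33.4842.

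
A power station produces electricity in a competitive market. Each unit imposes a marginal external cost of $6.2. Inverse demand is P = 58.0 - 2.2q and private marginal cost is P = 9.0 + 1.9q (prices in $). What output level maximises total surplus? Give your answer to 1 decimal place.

Social marginal cost = private MC + MEC = 15.2 + 1.9q.
Set SMC = demand: 15.2 + 1.9q = 58.0 - 2.2q → q* = 10.4390.

q* = 10.4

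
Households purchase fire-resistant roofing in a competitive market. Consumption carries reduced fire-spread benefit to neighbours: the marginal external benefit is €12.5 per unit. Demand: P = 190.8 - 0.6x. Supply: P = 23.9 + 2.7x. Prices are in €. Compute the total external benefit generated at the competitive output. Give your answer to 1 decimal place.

Market equilibrium (private): 23.9 + 2.7x = 190.8 - 0.6x → x_m = 50.5758.
Total external benefit = MEB × x_m = 12.5 × 50.5758 = 632.1975.

€632.2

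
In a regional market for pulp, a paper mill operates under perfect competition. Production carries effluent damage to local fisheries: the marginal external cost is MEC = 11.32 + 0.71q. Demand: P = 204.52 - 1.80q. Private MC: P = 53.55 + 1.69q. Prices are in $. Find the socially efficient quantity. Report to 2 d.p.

Social marginal cost = private MC + MEC = 64.87 + 2.40q.
Set SMC = demand: 64.87 + 2.40q = 204.52 - 1.80q → q* = 33.2500.

q* = 33.25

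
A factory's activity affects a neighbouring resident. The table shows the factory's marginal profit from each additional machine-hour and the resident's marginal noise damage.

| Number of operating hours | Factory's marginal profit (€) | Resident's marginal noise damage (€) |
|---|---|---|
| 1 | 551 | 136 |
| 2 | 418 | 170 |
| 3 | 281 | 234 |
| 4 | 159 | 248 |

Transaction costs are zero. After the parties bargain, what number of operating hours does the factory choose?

3

Bargaining reaches the level where marginal profit last exceeds marginal noise damage.
That holds through level 3 (281 ≥ 234) but not at 4 (159 < 248).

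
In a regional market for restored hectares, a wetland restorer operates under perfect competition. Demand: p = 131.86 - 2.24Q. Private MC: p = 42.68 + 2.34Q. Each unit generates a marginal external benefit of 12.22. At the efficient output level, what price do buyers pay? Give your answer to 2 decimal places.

P = 82.27

Social marginal cost = private MC − MEB = 30.46 + 2.34Q.
Set SMC = demand: 30.46 + 2.34Q = 131.86 - 2.24Q → Q* = 22.1397.
Consumer price on the demand curve at Q*: 131.86 − 2.24×22.1397 = 82.2671.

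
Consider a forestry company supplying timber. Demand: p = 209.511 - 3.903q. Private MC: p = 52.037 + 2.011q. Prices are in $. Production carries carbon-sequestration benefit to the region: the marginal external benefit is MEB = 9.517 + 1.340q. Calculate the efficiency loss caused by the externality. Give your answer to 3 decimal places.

Market equilibrium (private): 52.037 + 2.011q = 209.511 - 3.903q → q_m = 26.6273.
Social marginal cost = private MC − MEB = 42.520 + 0.671q.
Set SMC = demand: 42.520 + 0.671q = 209.511 - 3.903q → q* = 36.5087.
Between q* and q_m the wedge demand − SMC runs linearly from 0 to MEB(q_m), so the loss is a triangle.
DWL = ½ × 9.8814 × 45.1976 = 223.3078.

DWL = $223.308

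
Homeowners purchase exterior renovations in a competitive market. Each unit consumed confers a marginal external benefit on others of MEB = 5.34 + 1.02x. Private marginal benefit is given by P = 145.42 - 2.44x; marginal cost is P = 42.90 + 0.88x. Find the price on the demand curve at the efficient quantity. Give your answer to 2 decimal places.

P = 30.99

Social marginal benefit = demand + MEB = 150.76 - 1.42x.
Set SMB = MC: 150.76 - 1.42x = 42.90 + 0.88x → x* = 46.8957.
Consumer price on the demand curve at x*: 145.42 − 2.44×46.8957 = 30.9945.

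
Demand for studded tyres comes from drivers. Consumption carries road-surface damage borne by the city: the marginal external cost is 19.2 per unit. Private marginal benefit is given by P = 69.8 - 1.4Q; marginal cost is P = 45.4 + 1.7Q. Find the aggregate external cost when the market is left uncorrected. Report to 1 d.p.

Market equilibrium (private): 45.4 + 1.7Q = 69.8 - 1.4Q → Q_m = 7.8710.
Total external cost = MEC × Q_m = 19.2 × 7.8710 = 151.1232.

151.1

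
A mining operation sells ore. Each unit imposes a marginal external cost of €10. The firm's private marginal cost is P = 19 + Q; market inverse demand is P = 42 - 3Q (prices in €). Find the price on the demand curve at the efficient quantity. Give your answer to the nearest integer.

Social marginal cost = private MC + MEC = 29 + Q.
Set SMC = demand: 29 + Q = 42 - 3Q → Q* = 3.2500.
Consumer price on the demand curve at Q*: 42 − 3×3.2500 = 32.2500.

P = €32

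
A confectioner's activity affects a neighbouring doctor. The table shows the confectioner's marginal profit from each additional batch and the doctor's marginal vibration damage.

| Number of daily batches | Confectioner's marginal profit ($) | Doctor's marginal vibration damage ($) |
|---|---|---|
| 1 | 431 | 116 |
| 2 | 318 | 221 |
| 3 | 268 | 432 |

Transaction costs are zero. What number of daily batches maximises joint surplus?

2

Bargaining reaches the level where marginal profit last exceeds marginal vibration damage.
That holds through level 2 (318 ≥ 221) but not at 3 (268 < 432).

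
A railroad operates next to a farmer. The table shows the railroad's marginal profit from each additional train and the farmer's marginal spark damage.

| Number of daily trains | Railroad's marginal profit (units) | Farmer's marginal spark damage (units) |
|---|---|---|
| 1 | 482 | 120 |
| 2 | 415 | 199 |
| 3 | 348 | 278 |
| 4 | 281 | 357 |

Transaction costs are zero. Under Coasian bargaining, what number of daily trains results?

3

Bargaining reaches the level where marginal profit last exceeds marginal spark damage.
That holds through level 3 (348 ≥ 278) but not at 4 (281 < 357).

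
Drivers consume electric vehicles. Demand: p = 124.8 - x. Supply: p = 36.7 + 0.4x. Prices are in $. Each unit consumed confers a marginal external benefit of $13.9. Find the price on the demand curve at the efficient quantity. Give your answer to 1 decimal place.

P = $51.9

Social marginal benefit = demand + MEB = 138.7 - x.
Set SMB = MC: 138.7 - x = 36.7 + 0.4x → x* = 72.8571.
Consumer price on the demand curve at x*: 124.8 − 1.0×72.8571 = 51.9429.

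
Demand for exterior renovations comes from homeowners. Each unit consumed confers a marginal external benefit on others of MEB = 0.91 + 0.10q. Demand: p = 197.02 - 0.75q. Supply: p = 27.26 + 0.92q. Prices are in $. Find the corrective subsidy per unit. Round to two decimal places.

subsidy = $11.78 per unit

Social marginal benefit = demand + MEB = 197.93 - 0.65q.
Set SMB = MC: 197.93 - 0.65q = 27.26 + 0.92q → q* = 108.7070.
The Pigouvian subsidy equals MEB at q*: 0.91 + 0.10×108.7070 = 11.7807.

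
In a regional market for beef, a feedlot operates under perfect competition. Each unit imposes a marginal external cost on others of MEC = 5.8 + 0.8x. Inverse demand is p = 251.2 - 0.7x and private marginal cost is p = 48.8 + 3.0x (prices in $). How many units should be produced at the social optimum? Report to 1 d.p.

Social marginal cost = private MC + MEC = 54.6 + 3.8x.
Set SMC = demand: 54.6 + 3.8x = 251.2 - 0.7x → x* = 43.6889.

x* = 43.7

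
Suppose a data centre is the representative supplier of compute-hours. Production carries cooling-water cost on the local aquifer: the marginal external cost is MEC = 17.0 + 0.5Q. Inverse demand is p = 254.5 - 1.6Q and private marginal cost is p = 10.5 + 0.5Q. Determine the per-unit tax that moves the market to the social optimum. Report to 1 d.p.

Social marginal cost = private MC + MEC = 27.5 + Q.
Set SMC = demand: 27.5 + Q = 254.5 - 1.6Q → Q* = 87.3077.
The Pigouvian tax equals MEC at Q*: 17.0 + 0.5×87.3077 = 60.6539.

tax = 60.7 per unit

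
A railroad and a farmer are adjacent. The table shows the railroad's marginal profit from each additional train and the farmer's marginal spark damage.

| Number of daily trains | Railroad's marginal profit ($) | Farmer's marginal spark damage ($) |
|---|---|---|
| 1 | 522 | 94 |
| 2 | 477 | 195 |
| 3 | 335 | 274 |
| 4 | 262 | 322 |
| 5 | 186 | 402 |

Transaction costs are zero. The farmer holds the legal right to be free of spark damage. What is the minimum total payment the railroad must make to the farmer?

Efficient level: marginal profit ≥ marginal spark damage through level 3, so k* = 3.
With the farmer holding the right, the railroad must at least compensate total damage at k*: 94 + 195 + 274 = 563.

$563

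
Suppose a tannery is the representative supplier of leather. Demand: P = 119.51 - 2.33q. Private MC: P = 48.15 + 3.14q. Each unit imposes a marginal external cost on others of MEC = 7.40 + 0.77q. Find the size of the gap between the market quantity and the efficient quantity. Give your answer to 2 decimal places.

2.80 units

Market equilibrium (private): 48.15 + 3.14q = 119.51 - 2.33q → q_m = 13.0457.
Social marginal cost = private MC + MEC = 55.55 + 3.91q.
Set SMC = demand: 55.55 + 3.91q = 119.51 - 2.33q → q* = 10.2500.
Gap = |13.0457 − 10.2500| = 2.7957.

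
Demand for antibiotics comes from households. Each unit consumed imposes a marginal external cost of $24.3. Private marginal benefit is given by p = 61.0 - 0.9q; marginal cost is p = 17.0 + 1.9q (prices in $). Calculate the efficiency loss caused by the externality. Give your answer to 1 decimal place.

DWL = $105.4

Market equilibrium (private): 17.0 + 1.9q = 61.0 - 0.9q → q_m = 15.7143.
Social marginal benefit = demand − MEC = 36.7 - 0.9q.
Set SMB = MC: 36.7 - 0.9q = 17.0 + 1.9q → q* = 7.0357.
The welfare-loss triangle has base |q_m − q*| and height MEC(q_m) (the vertical gap between SMB and MC is zero at q* and MEC at q_m).
DWL = ½ × 8.6786 × 24.3000 = 105.4450.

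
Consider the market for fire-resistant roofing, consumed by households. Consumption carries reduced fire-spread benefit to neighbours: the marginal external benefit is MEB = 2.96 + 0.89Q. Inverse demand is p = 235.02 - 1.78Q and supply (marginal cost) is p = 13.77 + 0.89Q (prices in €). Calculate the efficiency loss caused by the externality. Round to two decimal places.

DWL = €1652.93

Market equilibrium (private): 13.77 + 0.89Q = 235.02 - 1.78Q → Q_m = 82.8652.
Social marginal benefit = demand + MEB = 237.98 - 0.89Q.
Set SMB = MC: 237.98 - 0.89Q = 13.77 + 0.89Q → Q* = 125.9607.
The loss is the area between SMB and MC from Q* to Q_m; with linear curves that's a triangle of height MEB(Q_m).
DWL = ½ × 43.0955 × 76.7100 = 1652.9279.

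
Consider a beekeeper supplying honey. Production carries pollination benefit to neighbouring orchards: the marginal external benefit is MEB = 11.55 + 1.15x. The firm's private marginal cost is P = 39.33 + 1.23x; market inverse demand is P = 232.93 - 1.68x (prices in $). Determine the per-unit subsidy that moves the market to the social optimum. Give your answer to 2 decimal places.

subsidy = $145.60 per unit

Social marginal cost = private MC − MEB = 27.78 + 0.08x.
Set SMC = demand: 27.78 + 0.08x = 232.93 - 1.68x → x* = 116.5625.
The Pigouvian subsidy equals MEB at x*: 11.55 + 1.15×116.5625 = 145.5969.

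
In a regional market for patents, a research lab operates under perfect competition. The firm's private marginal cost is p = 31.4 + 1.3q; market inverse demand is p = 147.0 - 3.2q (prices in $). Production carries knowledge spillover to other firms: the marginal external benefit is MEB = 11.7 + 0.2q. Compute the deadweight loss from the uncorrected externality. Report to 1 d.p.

Market equilibrium (private): 31.4 + 1.3q = 147.0 - 3.2q → q_m = 25.6889.
Social marginal cost = private MC − MEB = 19.7 + 1.1q.
Set SMC = demand: 19.7 + 1.1q = 147.0 - 3.2q → q* = 29.6047.
Between q* and q_m the wedge demand − SMC runs linearly from 0 to MEB(q_m), so the loss is a triangle.
DWL = ½ × 3.9158 × 16.8378 = 32.9667.

DWL = $33.0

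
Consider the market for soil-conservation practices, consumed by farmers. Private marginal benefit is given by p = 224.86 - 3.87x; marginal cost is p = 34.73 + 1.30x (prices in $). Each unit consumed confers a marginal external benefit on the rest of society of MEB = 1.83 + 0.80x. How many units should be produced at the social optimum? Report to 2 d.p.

Social marginal benefit = demand + MEB = 226.69 - 3.07x.
Set SMB = MC: 226.69 - 3.07x = 34.73 + 1.30x → x* = 43.9268.

x* = 43.93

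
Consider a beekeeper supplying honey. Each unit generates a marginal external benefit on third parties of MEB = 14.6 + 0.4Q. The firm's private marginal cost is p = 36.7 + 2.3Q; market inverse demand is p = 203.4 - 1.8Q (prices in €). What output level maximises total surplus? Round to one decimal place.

Social marginal cost = private MC − MEB = 22.1 + 1.9Q.
Set SMC = demand: 22.1 + 1.9Q = 203.4 - 1.8Q → Q* = 49.0000.

Q* = 49.0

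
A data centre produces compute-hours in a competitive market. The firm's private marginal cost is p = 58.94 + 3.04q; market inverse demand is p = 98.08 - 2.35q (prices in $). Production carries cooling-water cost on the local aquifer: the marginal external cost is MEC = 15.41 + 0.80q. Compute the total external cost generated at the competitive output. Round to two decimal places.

$132.99

Market equilibrium (private): 58.94 + 3.04q = 98.08 - 2.35q → q_m = 7.2616.
Total external cost = ∫₀^{q_m} (15.41 + 0.80q) dq = 15.41×7.2616 + ½×0.80×7.2616² = 132.9936.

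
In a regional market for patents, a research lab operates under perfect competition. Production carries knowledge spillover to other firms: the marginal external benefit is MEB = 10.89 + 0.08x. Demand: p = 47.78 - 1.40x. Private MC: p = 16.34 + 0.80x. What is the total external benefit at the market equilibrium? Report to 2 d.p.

Market equilibrium (private): 16.34 + 0.80x = 47.78 - 1.40x → x_m = 14.2909.
Total external benefit = ∫₀^{x_m} (10.89 + 0.08x) dx = 10.89×14.2909 + ½×0.08×14.2909² = 163.7971.

163.80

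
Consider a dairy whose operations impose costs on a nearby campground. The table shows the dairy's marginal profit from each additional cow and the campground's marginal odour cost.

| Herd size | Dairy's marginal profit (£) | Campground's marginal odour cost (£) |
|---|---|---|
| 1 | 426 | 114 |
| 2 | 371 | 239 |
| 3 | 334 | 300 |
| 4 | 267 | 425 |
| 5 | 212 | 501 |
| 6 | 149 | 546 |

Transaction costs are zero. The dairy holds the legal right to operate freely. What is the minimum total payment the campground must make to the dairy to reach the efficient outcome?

£628

Left alone the dairy would choose level 6 (marginal profit stays positive).
Efficient level: k* = 3 (marginal profit ≥ marginal odour cost through 3).
The campground must at least cover the dairy's forgone profit from cutting 6→3: 267 + 212 + 149 = 628.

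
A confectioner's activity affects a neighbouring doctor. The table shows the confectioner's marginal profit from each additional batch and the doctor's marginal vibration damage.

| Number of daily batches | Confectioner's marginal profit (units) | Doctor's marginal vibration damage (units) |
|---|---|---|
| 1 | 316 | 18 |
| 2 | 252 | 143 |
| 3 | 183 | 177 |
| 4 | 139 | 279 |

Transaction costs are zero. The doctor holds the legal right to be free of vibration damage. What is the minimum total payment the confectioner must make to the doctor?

Efficient level: marginal profit ≥ marginal vibration damage through level 3, so k* = 3.
With the doctor holding the right, the confectioner must at least compensate total damage at k*: 18 + 143 + 177 = 338.

338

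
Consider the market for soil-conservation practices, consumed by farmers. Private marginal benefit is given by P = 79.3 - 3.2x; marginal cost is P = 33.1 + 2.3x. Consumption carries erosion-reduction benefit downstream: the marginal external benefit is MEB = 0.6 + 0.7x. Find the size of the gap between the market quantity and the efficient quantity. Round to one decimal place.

1.4 units

Market equilibrium (private): 33.1 + 2.3x = 79.3 - 3.2x → x_m = 8.4000.
Social marginal benefit = demand + MEB = 79.9 - 2.5x.
Set SMB = MC: 79.9 - 2.5x = 33.1 + 2.3x → x* = 9.7500.
Gap = |8.4000 − 9.7500| = 1.3500.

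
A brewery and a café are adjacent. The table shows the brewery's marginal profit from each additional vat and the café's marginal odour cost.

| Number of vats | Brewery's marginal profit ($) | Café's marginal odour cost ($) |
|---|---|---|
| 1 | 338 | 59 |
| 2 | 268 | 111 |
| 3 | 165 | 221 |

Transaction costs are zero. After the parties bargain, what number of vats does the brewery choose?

Bargaining reaches the level where marginal profit last exceeds marginal odour cost.
That holds through level 2 (268 ≥ 111) but not at 3 (165 < 221).

2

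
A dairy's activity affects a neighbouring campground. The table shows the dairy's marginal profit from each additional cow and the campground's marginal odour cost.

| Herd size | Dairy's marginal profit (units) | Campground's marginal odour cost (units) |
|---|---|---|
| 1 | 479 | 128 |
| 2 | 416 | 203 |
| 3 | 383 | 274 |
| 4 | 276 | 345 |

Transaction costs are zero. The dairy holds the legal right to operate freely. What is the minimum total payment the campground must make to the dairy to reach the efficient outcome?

276

Left alone the dairy would choose level 4 (marginal profit stays positive).
Efficient level: k* = 3 (marginal profit ≥ marginal odour cost through 3).
The campground must at least cover the dairy's forgone profit from cutting 4→3: 276 = 276.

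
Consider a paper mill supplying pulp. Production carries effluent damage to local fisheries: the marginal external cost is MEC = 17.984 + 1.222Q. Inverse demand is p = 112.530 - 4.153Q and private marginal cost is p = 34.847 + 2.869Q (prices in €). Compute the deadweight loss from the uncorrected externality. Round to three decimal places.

DWL = €60.191

Market equilibrium (private): 34.847 + 2.869Q = 112.530 - 4.153Q → Q_m = 11.0628.
Social marginal cost = private MC + MEC = 52.831 + 4.091Q.
Set SMC = demand: 52.831 + 4.091Q = 112.530 - 4.153Q → Q* = 7.2415.
Between Q* and Q_m the wedge SMC − demand runs linearly from 0 to MEC(Q_m), so the loss is a triangle.
DWL = ½ × 3.8213 × 31.5027 = 60.1906.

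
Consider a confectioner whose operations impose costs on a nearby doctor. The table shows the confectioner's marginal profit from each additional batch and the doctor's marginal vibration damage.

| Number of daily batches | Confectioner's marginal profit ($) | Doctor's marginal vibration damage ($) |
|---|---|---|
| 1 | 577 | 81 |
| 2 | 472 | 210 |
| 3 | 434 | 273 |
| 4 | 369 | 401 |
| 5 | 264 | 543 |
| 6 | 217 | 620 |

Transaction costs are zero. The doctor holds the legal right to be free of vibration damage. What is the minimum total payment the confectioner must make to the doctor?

$564

Efficient level: marginal profit ≥ marginal vibration damage through level 3, so k* = 3.
With the doctor holding the right, the confectioner must at least compensate total damage at k*: 81 + 210 + 273 = 564.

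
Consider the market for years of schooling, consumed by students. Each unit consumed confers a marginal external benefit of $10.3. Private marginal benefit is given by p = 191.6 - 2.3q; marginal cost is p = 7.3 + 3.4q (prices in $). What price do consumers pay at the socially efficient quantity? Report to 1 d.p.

P = $113.1

Social marginal benefit = demand + MEB = 201.9 - 2.3q.
Set SMB = MC: 201.9 - 2.3q = 7.3 + 3.4q → q* = 34.1404.
Consumer price on the demand curve at q*: 191.6 − 2.3×34.1404 = 113.0771.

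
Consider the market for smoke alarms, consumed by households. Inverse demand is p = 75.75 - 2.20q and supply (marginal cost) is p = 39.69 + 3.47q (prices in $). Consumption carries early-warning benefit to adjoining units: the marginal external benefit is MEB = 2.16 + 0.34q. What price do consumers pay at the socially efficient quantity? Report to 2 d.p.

Social marginal benefit = demand + MEB = 77.91 - 1.86q.
Set SMB = MC: 77.91 - 1.86q = 39.69 + 3.47q → q* = 7.1707.
Consumer price on the demand curve at q*: 75.75 − 2.20×7.1707 = 59.9745.

P = $59.97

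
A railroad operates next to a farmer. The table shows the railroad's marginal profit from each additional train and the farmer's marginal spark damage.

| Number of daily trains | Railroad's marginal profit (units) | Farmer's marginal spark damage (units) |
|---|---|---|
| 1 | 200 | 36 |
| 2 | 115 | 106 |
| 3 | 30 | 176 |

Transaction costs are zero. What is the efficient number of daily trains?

Bargaining reaches the level where marginal profit last exceeds marginal spark damage.
That holds through level 2 (115 ≥ 106) but not at 3 (30 < 176).

2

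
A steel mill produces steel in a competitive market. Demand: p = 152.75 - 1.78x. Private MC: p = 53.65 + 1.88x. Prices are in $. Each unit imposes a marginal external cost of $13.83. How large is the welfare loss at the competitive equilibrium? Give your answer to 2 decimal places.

DWL = $26.13

Market equilibrium (private): 53.65 + 1.88x = 152.75 - 1.78x → x_m = 27.0765.
Social marginal cost = private MC + MEC = 67.48 + 1.88x.
Set SMC = demand: 67.48 + 1.88x = 152.75 - 1.78x → x* = 23.2978.
Height of the DWL triangle at x_m is SMC(x_m) − demand(x_m) = MEC(x_m) = 13.8300.
DWL = ½ × 3.7787 × 13.8300 = 26.1297.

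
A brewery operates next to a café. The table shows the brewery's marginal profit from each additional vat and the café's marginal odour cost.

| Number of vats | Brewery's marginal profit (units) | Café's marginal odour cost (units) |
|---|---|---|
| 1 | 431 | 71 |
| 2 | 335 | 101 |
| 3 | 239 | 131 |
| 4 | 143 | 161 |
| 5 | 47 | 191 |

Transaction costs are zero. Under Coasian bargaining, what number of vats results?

3

Bargaining reaches the level where marginal profit last exceeds marginal odour cost.
That holds through level 3 (239 ≥ 131) but not at 4 (143 < 161).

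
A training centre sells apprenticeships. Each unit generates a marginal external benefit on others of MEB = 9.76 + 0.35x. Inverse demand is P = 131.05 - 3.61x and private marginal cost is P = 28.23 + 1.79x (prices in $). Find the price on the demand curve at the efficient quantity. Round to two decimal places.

P = $50.57

Social marginal cost = private MC − MEB = 18.47 + 1.44x.
Set SMC = demand: 18.47 + 1.44x = 131.05 - 3.61x → x* = 22.2931.
Consumer price on the demand curve at x*: 131.05 − 3.61×22.2931 = 50.5719.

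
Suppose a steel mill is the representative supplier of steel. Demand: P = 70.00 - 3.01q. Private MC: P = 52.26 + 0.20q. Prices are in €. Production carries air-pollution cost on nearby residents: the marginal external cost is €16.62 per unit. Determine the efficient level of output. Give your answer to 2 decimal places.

q* = 0.35

Social marginal cost = private MC + MEC = 68.88 + 0.20q.
Set SMC = demand: 68.88 + 0.20q = 70.00 - 3.01q → q* = 0.3489.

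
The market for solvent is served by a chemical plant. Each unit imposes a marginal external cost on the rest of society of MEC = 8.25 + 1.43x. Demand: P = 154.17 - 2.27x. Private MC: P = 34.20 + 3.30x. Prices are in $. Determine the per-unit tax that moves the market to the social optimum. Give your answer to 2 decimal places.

Social marginal cost = private MC + MEC = 42.45 + 4.73x.
Set SMC = demand: 42.45 + 4.73x = 154.17 - 2.27x → x* = 15.9600.
The Pigouvian tax equals MEC at x*: 8.25 + 1.43×15.9600 = 31.0728.

tax = $31.07 per unit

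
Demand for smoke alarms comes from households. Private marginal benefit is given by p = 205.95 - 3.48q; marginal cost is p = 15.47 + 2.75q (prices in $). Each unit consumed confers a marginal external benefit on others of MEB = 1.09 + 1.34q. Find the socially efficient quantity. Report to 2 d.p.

Social marginal benefit = demand + MEB = 207.04 - 2.14q.
Set SMB = MC: 207.04 - 2.14q = 15.47 + 2.75q → q* = 39.1759.

q* = 39.18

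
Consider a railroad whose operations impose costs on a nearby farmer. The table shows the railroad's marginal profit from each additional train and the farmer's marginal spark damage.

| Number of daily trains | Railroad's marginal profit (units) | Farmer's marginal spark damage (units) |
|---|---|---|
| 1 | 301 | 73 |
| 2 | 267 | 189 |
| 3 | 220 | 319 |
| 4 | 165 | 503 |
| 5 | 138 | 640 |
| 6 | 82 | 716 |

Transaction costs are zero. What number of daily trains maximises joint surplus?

2

Bargaining reaches the level where marginal profit last exceeds marginal spark damage.
That holds through level 2 (267 ≥ 189) but not at 3 (220 < 319).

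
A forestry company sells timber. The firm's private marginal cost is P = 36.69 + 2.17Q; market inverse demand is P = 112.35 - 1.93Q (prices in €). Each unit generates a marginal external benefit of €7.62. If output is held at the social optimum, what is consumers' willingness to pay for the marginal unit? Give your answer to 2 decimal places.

Social marginal cost = private MC − MEB = 29.07 + 2.17Q.
Set SMC = demand: 29.07 + 2.17Q = 112.35 - 1.93Q → Q* = 20.3122.
Consumer price on the demand curve at Q*: 112.35 − 1.93×20.3122 = 73.1475.

P = €73.15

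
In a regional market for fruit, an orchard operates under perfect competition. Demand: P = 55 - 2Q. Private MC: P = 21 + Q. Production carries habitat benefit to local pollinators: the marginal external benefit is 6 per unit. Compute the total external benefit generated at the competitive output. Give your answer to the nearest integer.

Market equilibrium (private): 21 + Q = 55 - 2Q → Q_m = 11.3333.
Total external benefit = MEB × Q_m = 6 × 11.3333 = 67.9998.

68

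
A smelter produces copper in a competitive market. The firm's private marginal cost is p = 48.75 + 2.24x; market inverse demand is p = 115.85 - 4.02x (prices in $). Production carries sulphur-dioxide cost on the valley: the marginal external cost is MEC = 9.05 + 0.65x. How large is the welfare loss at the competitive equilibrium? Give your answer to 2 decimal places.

DWL = $18.56

Market equilibrium (private): 48.75 + 2.24x = 115.85 - 4.02x → x_m = 10.7188.
Social marginal cost = private MC + MEC = 57.80 + 2.89x.
Set SMC = demand: 57.80 + 2.89x = 115.85 - 4.02x → x* = 8.4009.
The loss is the area between SMC and demand from x* to x_m; with linear curves that's a triangle of height MEC(x_m).
DWL = ½ × 2.3179 × 16.0173 = 18.5632.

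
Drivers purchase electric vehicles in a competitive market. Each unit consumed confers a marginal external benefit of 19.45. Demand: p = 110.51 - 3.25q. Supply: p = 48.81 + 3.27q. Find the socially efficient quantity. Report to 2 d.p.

Social marginal benefit = demand + MEB = 129.96 - 3.25q.
Set SMB = MC: 129.96 - 3.25q = 48.81 + 3.27q → q* = 12.4463.

q* = 12.45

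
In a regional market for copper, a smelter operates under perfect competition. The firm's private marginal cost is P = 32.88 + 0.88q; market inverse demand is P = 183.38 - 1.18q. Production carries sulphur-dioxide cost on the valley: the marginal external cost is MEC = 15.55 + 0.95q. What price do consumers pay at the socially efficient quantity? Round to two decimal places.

Social marginal cost = private MC + MEC = 48.43 + 1.83q.
Set SMC = demand: 48.43 + 1.83q = 183.38 - 1.18q → q* = 44.8339.
Consumer price on the demand curve at q*: 183.38 − 1.18×44.8339 = 130.4760.

P = 130.48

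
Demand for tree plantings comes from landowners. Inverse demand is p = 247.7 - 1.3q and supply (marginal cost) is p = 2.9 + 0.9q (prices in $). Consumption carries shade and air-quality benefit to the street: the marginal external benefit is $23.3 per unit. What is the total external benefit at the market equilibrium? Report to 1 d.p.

$2592.7

Market equilibrium (private): 2.9 + 0.9q = 247.7 - 1.3q → q_m = 111.2727.
Total external benefit = MEB × q_m = 23.3 × 111.2727 = 2592.6539.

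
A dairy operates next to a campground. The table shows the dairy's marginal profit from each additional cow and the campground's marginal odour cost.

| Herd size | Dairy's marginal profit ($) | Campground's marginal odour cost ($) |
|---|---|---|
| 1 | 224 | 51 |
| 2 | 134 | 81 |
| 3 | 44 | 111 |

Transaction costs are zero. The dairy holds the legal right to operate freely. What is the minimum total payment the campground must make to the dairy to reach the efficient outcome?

$44

Left alone the dairy would choose level 3 (marginal profit stays positive).
Efficient level: k* = 2 (marginal profit ≥ marginal odour cost through 2).
The campground must at least cover the dairy's forgone profit from cutting 3→2: 44 = 44.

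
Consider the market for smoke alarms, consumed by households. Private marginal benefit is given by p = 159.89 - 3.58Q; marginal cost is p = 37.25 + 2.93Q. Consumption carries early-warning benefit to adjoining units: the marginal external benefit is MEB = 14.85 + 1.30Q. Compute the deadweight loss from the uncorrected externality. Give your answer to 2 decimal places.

Market equilibrium (private): 37.25 + 2.93Q = 159.89 - 3.58Q → Q_m = 18.8387.
Social marginal benefit = demand + MEB = 174.74 - 2.28Q.
Set SMB = MC: 174.74 - 2.28Q = 37.25 + 2.93Q → Q* = 26.3896.
Between Q* and Q_m the wedge SMB − MC runs linearly from 0 to MEB(Q_m), so the loss is a triangle.
DWL = ½ × 7.5509 × 39.3403 = 148.5273.

DWL = 148.53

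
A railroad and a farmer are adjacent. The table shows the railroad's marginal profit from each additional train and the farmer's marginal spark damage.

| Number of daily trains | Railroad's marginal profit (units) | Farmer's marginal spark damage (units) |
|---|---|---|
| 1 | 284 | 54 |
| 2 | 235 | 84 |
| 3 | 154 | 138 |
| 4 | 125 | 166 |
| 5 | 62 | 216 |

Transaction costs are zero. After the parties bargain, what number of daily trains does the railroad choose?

Bargaining reaches the level where marginal profit last exceeds marginal spark damage.
That holds through level 3 (154 ≥ 138) but not at 4 (125 < 166).

3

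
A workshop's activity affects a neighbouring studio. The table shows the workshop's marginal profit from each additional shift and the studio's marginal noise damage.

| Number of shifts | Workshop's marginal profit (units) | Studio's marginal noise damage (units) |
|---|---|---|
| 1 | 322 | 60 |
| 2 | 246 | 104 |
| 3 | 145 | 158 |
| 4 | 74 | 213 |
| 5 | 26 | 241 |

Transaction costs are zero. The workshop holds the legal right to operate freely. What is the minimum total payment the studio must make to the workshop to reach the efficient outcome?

245

Left alone the workshop would choose level 5 (marginal profit stays positive).
Efficient level: k* = 2 (marginal profit ≥ marginal noise damage through 2).
The studio must at least cover the workshop's forgone profit from cutting 5→2: 145 + 74 + 26 = 245.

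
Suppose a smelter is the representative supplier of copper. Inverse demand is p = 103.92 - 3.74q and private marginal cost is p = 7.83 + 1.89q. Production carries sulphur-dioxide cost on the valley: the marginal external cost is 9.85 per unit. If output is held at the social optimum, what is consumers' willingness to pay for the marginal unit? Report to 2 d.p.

P = 46.63

Social marginal cost = private MC + MEC = 17.68 + 1.89q.
Set SMC = demand: 17.68 + 1.89q = 103.92 - 3.74q → q* = 15.3179.
Consumer price on the demand curve at q*: 103.92 − 3.74×15.3179 = 46.6311.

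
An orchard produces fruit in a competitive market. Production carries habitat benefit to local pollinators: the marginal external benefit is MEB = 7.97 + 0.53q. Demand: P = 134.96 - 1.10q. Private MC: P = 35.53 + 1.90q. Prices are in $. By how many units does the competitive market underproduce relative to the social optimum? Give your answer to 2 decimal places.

Market equilibrium (private): 35.53 + 1.90q = 134.96 - 1.10q → q_m = 33.1433.
Social marginal cost = private MC − MEB = 27.56 + 1.37q.
Set SMC = demand: 27.56 + 1.37q = 134.96 - 1.10q → q* = 43.4818.
Gap = |33.1433 − 43.4818| = 10.3385.

10.34 units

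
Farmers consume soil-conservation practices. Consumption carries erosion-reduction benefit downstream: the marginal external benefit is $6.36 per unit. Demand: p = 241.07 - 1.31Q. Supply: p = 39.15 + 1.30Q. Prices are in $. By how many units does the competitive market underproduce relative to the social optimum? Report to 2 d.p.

Market equilibrium (private): 39.15 + 1.30Q = 241.07 - 1.31Q → Q_m = 77.3640.
Social marginal benefit = demand + MEB = 247.43 - 1.31Q.
Set SMB = MC: 247.43 - 1.31Q = 39.15 + 1.30Q → Q* = 79.8008.
Gap = |77.3640 − 79.8008| = 2.4368.

2.44 units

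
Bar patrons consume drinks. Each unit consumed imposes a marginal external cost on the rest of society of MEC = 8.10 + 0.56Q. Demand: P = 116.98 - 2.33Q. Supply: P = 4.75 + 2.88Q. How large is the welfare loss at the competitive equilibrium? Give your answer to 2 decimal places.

DWL = 35.23

Market equilibrium (private): 4.75 + 2.88Q = 116.98 - 2.33Q → Q_m = 21.5413.
Social marginal benefit = demand − MEC = 108.88 - 2.89Q.
Set SMB = MC: 108.88 - 2.89Q = 4.75 + 2.88Q → Q* = 18.0468.
The welfare-loss triangle has base |Q_m − Q*| and height MEC(Q_m) (the vertical gap between SMB and MC is zero at Q* and MEC at Q_m).
DWL = ½ × 3.4945 × 20.1631 = 35.2300.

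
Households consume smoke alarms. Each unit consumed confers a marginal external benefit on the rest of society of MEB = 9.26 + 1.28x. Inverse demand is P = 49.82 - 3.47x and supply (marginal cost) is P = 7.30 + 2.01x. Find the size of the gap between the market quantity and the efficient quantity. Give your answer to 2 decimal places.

4.57 units

Market equilibrium (private): 7.30 + 2.01x = 49.82 - 3.47x → x_m = 7.7591.
Social marginal benefit = demand + MEB = 59.08 - 2.19x.
Set SMB = MC: 59.08 - 2.19x = 7.30 + 2.01x → x* = 12.3286.
Gap = |7.7591 − 12.3286| = 4.5695.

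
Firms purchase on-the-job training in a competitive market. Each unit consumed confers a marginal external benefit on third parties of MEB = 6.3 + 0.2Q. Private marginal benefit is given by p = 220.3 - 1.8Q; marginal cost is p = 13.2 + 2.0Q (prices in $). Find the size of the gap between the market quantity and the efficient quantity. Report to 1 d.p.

4.8 units

Market equilibrium (private): 13.2 + 2.0Q = 220.3 - 1.8Q → Q_m = 54.5000.
Social marginal benefit = demand + MEB = 226.6 - 1.6Q.
Set SMB = MC: 226.6 - 1.6Q = 13.2 + 2.0Q → Q* = 59.2778.
Gap = |54.5000 − 59.2778| = 4.7778.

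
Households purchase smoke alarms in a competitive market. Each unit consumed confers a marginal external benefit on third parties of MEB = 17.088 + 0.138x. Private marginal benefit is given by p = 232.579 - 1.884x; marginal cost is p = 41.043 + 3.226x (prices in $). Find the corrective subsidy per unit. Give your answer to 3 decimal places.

subsidy = $22.878 per unit

Social marginal benefit = demand + MEB = 249.667 - 1.746x.
Set SMB = MC: 249.667 - 1.746x = 41.043 + 3.226x → x* = 41.9598.
The Pigouvian subsidy equals MEB at x*: 17.088 + 0.138×41.9598 = 22.8785.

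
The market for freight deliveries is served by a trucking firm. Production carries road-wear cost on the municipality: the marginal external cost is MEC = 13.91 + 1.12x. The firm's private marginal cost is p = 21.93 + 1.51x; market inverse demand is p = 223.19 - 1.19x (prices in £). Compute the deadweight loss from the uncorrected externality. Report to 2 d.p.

Market equilibrium (private): 21.93 + 1.51x = 223.19 - 1.19x → x_m = 74.5407.
Social marginal cost = private MC + MEC = 35.84 + 2.63x.
Set SMC = demand: 35.84 + 2.63x = 223.19 - 1.19x → x* = 49.0445.
Between x* and x_m the wedge SMC − demand runs linearly from 0 to MEC(x_m), so the loss is a triangle.
DWL = ½ × 25.4962 × 97.3956 = 1241.6088.

DWL = £1241.61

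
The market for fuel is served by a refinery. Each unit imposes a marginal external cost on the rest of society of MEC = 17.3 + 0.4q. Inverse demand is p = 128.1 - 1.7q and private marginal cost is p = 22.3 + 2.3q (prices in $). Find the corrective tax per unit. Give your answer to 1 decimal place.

tax = $25.3 per unit

Social marginal cost = private MC + MEC = 39.6 + 2.7q.
Set SMC = demand: 39.6 + 2.7q = 128.1 - 1.7q → q* = 20.1136.
The Pigouvian tax equals MEC at q*: 17.3 + 0.4×20.1136 = 25.3454.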